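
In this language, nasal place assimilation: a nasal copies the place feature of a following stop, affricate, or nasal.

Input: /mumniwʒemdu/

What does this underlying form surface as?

[munniwʒendu]

/m/ before /n/ (alveolar) → [n]
/m/ before /d/ (alveolar) → [n]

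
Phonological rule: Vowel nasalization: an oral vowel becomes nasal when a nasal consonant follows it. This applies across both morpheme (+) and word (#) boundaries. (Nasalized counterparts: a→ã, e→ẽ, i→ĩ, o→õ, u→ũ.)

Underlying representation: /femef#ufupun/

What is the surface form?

/e/ before nasal /m/ → [ẽ]
/u/ before nasal /n/ → [ũ]

[fẽmef#ufupũn]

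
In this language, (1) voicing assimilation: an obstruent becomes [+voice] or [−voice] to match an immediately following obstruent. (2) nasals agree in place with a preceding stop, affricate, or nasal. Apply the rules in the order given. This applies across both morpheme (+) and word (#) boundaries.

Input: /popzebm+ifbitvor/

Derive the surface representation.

Rule 1: /p/ before /z/ (voiced) → [b]
Rule 1: /f/ before /b/ (voiced) → [v]
Rule 1: /t/ before /v/ (voiced) → [d]
After rule 1: pobzebm+ivbidvor
Rule 2: no segment meets the rule's conditions; no change.

[pobzebm+ivbidvor]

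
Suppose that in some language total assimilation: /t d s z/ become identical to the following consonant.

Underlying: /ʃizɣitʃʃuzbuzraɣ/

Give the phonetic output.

[ʃiɣɣitʃʃubburraɣ]

/z/ before /ɣ/ → [ɣ] (total assimilation)
/z/ before /b/ → [b] (total assimilation)
/z/ before /r/ → [r] (total assimilation)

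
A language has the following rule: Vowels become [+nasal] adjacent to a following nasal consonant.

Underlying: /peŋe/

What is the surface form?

/e/ before nasal /ŋ/ → [ẽ]

[pẽŋe]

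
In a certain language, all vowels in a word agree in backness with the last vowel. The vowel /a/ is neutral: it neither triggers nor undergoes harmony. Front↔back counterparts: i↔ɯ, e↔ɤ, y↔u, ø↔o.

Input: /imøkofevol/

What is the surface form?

[ɯmokofɤvol]

/i/ harmonizes with /o/ ([+back]) → [ɯ]
/ø/ harmonizes with /o/ ([+back]) → [o]
/e/ harmonizes with /o/ ([+back]) → [ɤ]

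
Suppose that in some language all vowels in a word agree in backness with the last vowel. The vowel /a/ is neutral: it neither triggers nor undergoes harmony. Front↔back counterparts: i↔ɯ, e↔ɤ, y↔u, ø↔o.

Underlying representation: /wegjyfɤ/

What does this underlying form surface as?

[wɤgjufɤ]

/e/ harmonizes with /ɤ/ ([+back]) → [ɤ]
/y/ harmonizes with /ɤ/ ([+back]) → [u]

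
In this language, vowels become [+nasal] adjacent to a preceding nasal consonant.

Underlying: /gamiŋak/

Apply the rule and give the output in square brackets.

[gamĩŋãk]

/i/ after nasal /m/ → [ĩ]
/a/ after nasal /ŋ/ → [ã]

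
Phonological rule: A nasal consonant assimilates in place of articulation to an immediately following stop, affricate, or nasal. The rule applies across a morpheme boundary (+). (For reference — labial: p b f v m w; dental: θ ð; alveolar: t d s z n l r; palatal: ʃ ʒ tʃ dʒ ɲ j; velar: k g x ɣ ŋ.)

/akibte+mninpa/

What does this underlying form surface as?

[akibte+nnimpa]

/m/ before /n/ (alveolar) → [n]
/n/ before /p/ (labial) → [m]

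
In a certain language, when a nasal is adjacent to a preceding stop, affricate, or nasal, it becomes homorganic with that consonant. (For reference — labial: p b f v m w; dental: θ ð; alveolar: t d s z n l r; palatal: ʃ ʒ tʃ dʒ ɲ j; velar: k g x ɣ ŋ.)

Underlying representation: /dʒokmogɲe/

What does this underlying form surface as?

/m/ after /k/ (velar) → [ŋ]
/ɲ/ after /g/ (velar) → [ŋ]

[dʒokŋogŋe]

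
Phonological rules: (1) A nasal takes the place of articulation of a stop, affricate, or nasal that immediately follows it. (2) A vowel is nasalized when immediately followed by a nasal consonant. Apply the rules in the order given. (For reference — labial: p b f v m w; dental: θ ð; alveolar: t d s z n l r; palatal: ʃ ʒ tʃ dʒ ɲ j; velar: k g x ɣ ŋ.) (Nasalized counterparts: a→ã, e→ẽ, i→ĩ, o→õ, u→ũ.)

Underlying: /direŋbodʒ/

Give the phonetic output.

[dirẽmbodʒ]

Rule 1: /ŋ/ before /b/ (labial) → [m]
After rule 1: dirembodʒ
Rule 2: /e/ before nasal /m/ → [ẽ]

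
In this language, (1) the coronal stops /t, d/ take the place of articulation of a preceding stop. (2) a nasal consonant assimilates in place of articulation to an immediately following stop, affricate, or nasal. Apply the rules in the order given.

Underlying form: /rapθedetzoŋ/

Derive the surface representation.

Rule 1: no segment meets the rule's conditions; no change.
After rule 1: rapθedetzoŋ
Rule 2: no segment meets the rule's conditions; no change.

[rapθedetzoŋ]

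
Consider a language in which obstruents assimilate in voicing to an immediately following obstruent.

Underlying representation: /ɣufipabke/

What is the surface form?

[ɣufipapke]

/b/ before /k/ (voiceless) → [p]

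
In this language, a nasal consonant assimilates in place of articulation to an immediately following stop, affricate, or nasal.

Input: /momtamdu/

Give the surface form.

[montandu]

/m/ before /t/ (alveolar) → [n]
/m/ before /d/ (alveolar) → [n]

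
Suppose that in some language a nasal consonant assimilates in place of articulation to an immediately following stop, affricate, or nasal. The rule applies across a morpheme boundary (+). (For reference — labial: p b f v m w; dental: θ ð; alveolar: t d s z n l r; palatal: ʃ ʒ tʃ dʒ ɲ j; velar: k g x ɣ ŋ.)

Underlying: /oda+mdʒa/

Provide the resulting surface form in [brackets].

/m/ before /dʒ/ (palatal) → [ɲ]

[oda+ɲdʒa]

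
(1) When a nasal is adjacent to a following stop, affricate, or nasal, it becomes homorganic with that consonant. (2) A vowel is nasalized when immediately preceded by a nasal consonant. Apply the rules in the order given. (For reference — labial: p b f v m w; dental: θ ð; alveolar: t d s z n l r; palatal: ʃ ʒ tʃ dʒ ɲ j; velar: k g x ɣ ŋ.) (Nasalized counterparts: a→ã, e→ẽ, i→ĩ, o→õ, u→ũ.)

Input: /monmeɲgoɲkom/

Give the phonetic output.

Rule 1: /n/ before /m/ (labial) → [m]
Rule 1: /ɲ/ before /g/ (velar) → [ŋ]
Rule 1: /ɲ/ before /k/ (velar) → [ŋ]
After rule 1: mommeŋgoŋkom
Rule 2: /o/ after nasal /m/ → [õ]
Rule 2: /e/ after nasal /m/ → [ẽ]

[mõmmẽŋgoŋkom]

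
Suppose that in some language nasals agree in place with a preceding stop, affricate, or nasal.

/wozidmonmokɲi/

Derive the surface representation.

[wozidnonnokŋi]

/m/ after /d/ (alveolar) → [n]
/m/ after /n/ (alveolar) → [n]
/ɲ/ after /k/ (velar) → [ŋ]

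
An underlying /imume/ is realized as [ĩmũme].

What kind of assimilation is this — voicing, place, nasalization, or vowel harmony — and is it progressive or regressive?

nasalization, regressive

/i/→[ĩ] /u/→[ũ].
Each target copies a feature from the following segment, so the direction is regressive.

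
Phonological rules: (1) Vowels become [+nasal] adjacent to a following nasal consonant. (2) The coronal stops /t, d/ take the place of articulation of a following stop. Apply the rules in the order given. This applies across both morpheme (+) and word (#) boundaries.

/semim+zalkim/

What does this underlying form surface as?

Rule 1: /e/ before nasal /m/ → [ẽ]
Rule 1: /i/ before nasal /m/ → [ĩ]
Rule 1: /i/ before nasal /m/ → [ĩ]
After rule 1: sẽmĩm+zalkĩm
Rule 2: no segment meets the rule's conditions; no change.

[sẽmĩm+zalkĩm]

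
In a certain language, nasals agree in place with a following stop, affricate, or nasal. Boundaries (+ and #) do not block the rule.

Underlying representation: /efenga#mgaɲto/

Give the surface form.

[efeŋga#ŋganto]

/n/ before /g/ (velar) → [ŋ]
/m/ before /g/ (velar) → [ŋ]
/ɲ/ before /t/ (alveolar) → [n]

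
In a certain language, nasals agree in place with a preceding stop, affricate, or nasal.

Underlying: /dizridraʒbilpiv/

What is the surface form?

[dizridraʒbilpiv]

no segment meets the rule's conditions; no change.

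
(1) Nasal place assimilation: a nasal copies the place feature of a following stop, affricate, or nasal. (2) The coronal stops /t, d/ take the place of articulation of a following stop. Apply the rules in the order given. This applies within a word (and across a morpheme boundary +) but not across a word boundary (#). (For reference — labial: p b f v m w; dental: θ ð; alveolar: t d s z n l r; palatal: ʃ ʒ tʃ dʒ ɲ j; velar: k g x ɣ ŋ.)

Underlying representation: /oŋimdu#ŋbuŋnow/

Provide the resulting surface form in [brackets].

[oŋindu#mbunnow]

Rule 1: /m/ before /d/ (alveolar) → [n]
Rule 1: /ŋ/ before /b/ (labial) → [m]
Rule 1: /ŋ/ before /n/ (alveolar) → [n]
After rule 1: oŋindu#mbunnow
Rule 2: no segment meets the rule's conditions; no change.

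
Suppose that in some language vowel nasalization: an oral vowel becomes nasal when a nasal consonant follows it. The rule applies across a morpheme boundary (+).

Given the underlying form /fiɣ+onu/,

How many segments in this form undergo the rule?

/o/ before nasal /n/ → [õ]
1 segment changes.

1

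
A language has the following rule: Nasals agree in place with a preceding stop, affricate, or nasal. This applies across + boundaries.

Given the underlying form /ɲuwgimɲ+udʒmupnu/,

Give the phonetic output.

/ɲ/ after /m/ (labial) → [m]
/m/ after /dʒ/ (palatal) → [ɲ]
/n/ after /p/ (labial) → [m]

[ɲuwgimm+udʒɲupmu]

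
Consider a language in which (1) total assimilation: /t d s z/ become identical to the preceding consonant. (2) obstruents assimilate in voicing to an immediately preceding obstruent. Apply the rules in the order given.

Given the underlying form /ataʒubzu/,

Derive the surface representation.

Rule 1: /z/ after /b/ → [b] (total assimilation)
After rule 1: ataʒubbu
Rule 2: no segment meets the rule's conditions; no change.

[ataʒubbu]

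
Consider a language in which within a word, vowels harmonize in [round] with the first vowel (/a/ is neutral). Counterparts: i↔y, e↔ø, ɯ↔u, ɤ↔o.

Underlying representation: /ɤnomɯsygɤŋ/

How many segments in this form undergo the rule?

/o/ harmonizes with /ɤ/ ([-round]) → [ɤ]
/y/ harmonizes with /ɤ/ ([-round]) → [i]
2 segments change.

2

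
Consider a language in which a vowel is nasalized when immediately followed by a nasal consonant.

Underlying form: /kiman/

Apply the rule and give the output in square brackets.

[kĩmãn]

/i/ before nasal /m/ → [ĩ]
/a/ before nasal /n/ → [ã]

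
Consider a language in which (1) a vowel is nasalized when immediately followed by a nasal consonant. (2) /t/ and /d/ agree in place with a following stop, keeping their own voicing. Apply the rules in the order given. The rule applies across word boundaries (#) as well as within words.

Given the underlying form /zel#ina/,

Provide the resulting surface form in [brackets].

Rule 1: /i/ before nasal /n/ → [ĩ]
After rule 1: zel#ĩna
Rule 2: no segment meets the rule's conditions; no change.

[zel#ĩna]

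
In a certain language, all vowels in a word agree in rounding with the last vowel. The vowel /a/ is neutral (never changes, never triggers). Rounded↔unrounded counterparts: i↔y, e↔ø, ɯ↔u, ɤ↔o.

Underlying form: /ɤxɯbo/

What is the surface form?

[oxubo]

/ɤ/ harmonizes with /o/ ([+round]) → [o]
/ɯ/ harmonizes with /o/ ([+round]) → [u]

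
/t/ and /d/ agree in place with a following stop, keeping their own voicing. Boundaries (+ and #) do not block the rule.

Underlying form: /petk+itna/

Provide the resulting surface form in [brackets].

[pekk+itna]

/t/ before /k/ (velar) → [k]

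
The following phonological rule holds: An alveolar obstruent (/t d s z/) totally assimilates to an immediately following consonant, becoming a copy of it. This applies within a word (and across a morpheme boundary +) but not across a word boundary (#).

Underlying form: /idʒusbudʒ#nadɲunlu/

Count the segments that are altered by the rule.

/s/ before /b/ → [b] (total assimilation)
/d/ before /ɲ/ → [ɲ] (total assimilation)
2 segments change.

2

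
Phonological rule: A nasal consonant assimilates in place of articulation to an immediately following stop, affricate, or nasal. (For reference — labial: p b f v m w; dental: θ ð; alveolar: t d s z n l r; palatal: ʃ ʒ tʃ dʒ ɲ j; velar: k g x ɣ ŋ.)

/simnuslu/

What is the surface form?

/m/ before /n/ (alveolar) → [n]

[sinnuslu]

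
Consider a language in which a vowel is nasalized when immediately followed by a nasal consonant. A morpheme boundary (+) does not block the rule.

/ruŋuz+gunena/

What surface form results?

[rũŋuz+gũnẽna]

/u/ before nasal /ŋ/ → [ũ]
/u/ before nasal /n/ → [ũ]
/e/ before nasal /n/ → [ẽ]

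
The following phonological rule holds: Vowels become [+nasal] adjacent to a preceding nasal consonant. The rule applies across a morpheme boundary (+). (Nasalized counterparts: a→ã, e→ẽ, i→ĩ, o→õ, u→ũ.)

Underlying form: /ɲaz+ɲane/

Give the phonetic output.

[ɲãz+ɲãnẽ]

/a/ after nasal /ɲ/ → [ã]
/a/ after nasal /ɲ/ → [ã]
/e/ after nasal /n/ → [ẽ]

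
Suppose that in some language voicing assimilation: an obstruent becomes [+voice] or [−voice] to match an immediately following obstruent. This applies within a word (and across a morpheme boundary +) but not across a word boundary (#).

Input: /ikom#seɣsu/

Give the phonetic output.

[ikom#sexsu]

/ɣ/ before /s/ (voiceless) → [x]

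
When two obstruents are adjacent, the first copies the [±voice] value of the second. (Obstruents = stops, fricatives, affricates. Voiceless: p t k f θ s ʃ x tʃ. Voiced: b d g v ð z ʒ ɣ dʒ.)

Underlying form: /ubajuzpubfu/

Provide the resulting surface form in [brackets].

/z/ before /p/ (voiceless) → [s]
/b/ before /f/ (voiceless) → [p]

[ubajuspupfu]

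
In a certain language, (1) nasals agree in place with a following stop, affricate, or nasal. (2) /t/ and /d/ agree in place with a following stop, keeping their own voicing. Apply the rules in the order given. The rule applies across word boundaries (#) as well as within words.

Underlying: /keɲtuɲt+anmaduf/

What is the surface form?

Rule 1: /ɲ/ before /t/ (alveolar) → [n]
Rule 1: /ɲ/ before /t/ (alveolar) → [n]
Rule 1: /n/ before /m/ (labial) → [m]
After rule 1: kentunt+ammaduf
Rule 2: no segment meets the rule's conditions; no change.

[kentunt+ammaduf]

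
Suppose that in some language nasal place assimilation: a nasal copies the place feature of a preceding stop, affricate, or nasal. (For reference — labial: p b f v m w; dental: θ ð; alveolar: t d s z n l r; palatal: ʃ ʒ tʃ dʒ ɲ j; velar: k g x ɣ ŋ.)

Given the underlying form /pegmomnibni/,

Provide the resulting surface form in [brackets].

/m/ after /g/ (velar) → [ŋ]
/n/ after /m/ (labial) → [m]
/n/ after /b/ (labial) → [m]

[pegŋommibmi]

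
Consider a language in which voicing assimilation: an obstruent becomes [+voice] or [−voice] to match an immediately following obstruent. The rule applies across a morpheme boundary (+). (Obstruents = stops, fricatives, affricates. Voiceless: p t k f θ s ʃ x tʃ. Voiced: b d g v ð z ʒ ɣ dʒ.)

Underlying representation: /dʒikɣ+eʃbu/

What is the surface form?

/k/ before /ɣ/ (voiced) → [g]
/ʃ/ before /b/ (voiced) → [ʒ]

[dʒigɣ+eʒbu]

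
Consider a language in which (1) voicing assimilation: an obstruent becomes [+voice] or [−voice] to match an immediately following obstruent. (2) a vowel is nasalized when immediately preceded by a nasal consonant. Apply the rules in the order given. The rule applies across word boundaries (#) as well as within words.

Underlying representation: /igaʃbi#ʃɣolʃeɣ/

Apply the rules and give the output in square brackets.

[igaʒbi#ʒɣolʃeɣ]

Rule 1: /ʃ/ before /b/ (voiced) → [ʒ]
Rule 1: /ʃ/ before /ɣ/ (voiced) → [ʒ]
After rule 1: igaʒbi#ʒɣolʃeɣ
Rule 2: no segment meets the rule's conditions; no change.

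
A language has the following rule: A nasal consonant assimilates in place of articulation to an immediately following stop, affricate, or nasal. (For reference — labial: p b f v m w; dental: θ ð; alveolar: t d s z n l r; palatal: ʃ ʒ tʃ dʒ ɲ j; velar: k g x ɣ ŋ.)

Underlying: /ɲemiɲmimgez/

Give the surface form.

/ɲ/ before /m/ (labial) → [m]
/m/ before /g/ (velar) → [ŋ]

[ɲemimmiŋgez]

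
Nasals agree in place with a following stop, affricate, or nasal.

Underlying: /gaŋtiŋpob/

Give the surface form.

/ŋ/ before /t/ (alveolar) → [n]
/ŋ/ before /p/ (labial) → [m]

[gantimpob]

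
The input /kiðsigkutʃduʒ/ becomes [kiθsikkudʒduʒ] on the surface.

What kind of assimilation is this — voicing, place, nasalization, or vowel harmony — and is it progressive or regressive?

voicing assimilation, regressive

/ð/→[θ] /g/→[k] /tʃ/→[dʒ].
Each target copies a feature from the following segment, so the direction is regressive.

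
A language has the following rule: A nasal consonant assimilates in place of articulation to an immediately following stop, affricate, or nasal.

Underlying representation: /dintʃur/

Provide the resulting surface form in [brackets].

/n/ before /tʃ/ (palatal) → [ɲ]

[diɲtʃur]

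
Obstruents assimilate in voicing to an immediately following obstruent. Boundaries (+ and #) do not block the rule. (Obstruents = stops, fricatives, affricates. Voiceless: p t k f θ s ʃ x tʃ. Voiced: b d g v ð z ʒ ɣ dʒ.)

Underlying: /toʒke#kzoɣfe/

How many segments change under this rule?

/ʒ/ before /k/ (voiceless) → [ʃ]
/k/ before /z/ (voiced) → [g]
/ɣ/ before /f/ (voiceless) → [x]
3 segments change.

3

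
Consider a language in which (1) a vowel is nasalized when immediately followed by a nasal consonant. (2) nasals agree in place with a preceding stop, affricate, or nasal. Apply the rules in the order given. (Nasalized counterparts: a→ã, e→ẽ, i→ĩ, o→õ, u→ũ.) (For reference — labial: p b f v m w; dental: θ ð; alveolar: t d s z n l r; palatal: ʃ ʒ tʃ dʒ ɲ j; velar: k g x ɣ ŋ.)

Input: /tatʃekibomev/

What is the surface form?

[tatʃekibõmev]

Rule 1: /o/ before nasal /m/ → [õ]
After rule 1: tatʃekibõmev
Rule 2: no segment meets the rule's conditions; no change.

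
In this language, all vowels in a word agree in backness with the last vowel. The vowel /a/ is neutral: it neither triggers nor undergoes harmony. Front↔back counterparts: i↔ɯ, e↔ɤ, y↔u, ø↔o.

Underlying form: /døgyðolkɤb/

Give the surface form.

[doguðolkɤb]

/ø/ harmonizes with /ɤ/ ([+back]) → [o]
/y/ harmonizes with /ɤ/ ([+back]) → [u]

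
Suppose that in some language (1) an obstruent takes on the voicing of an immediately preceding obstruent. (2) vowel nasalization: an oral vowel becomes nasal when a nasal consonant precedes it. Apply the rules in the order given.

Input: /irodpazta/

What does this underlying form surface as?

Rule 1: /p/ after /d/ (voiced) → [b]
Rule 1: /t/ after /z/ (voiced) → [d]
After rule 1: irodbazda
Rule 2: no segment meets the rule's conditions; no change.

[irodbazda]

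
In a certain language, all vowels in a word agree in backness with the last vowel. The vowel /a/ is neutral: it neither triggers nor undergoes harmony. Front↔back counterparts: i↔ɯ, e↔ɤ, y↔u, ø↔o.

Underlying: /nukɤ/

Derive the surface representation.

no segment meets the rule's conditions; no change.

[nukɤ]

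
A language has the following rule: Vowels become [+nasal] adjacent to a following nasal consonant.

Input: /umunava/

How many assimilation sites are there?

2

/u/ before nasal /m/ → [ũ]
/u/ before nasal /n/ → [ũ]
2 segments change.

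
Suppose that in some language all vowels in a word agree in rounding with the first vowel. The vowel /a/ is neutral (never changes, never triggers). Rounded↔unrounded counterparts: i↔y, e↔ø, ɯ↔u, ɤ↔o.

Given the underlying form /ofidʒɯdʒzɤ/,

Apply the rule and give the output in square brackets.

[ofydʒudʒzo]

/i/ harmonizes with /o/ ([+round]) → [y]
/ɯ/ harmonizes with /o/ ([+round]) → [u]
/ɤ/ harmonizes with /o/ ([+round]) → [o]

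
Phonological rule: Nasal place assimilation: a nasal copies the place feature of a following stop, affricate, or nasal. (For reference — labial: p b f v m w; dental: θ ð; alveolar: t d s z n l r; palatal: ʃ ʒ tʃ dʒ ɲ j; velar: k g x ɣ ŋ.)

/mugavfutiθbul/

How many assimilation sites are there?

No segment meets the rule's conditions.

0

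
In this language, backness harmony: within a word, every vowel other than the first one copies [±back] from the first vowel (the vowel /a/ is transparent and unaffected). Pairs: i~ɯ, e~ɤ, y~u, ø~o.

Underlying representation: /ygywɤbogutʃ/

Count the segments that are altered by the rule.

3

/ɤ/ harmonizes with /y/ ([-back]) → [e]
/o/ harmonizes with /y/ ([-back]) → [ø]
/u/ harmonizes with /y/ ([-back]) → [y]
3 segments change.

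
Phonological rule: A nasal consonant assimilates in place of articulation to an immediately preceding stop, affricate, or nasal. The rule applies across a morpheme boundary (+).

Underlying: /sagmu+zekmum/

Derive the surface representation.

/m/ after /g/ (velar) → [ŋ]
/m/ after /k/ (velar) → [ŋ]

[sagŋu+zekŋum]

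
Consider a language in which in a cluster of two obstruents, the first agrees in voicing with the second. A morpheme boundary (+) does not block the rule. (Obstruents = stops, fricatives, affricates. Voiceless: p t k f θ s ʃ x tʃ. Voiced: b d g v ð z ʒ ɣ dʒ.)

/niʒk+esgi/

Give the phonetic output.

/ʒ/ before /k/ (voiceless) → [ʃ]
/s/ before /g/ (voiced) → [z]

[niʃk+ezgi]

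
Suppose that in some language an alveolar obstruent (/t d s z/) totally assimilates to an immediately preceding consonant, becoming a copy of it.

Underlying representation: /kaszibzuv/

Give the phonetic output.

/z/ after /s/ → [s] (total assimilation)
/z/ after /b/ → [b] (total assimilation)

[kassibbuv]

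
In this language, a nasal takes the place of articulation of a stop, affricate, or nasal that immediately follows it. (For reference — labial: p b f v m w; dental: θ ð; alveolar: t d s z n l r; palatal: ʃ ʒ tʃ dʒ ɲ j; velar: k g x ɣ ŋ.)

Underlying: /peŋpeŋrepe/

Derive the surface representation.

/ŋ/ before /p/ (labial) → [m]

[pempeŋrepe]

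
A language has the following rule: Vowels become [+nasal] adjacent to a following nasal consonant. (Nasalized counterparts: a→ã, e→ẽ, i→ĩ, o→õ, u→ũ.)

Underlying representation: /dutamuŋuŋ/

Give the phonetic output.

[dutãmũŋũŋ]

/a/ before nasal /m/ → [ã]
/u/ before nasal /ŋ/ → [ũ]
/u/ before nasal /ŋ/ → [ũ]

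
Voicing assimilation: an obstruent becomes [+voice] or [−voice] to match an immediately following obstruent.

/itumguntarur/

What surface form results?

no segment meets the rule's conditions; no change.

[itumguntarur]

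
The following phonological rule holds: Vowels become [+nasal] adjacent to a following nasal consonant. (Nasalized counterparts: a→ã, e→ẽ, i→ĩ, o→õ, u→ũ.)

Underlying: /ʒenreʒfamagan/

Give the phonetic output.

/e/ before nasal /n/ → [ẽ]
/a/ before nasal /m/ → [ã]
/a/ before nasal /n/ → [ã]

[ʒẽnreʒfãmagãn]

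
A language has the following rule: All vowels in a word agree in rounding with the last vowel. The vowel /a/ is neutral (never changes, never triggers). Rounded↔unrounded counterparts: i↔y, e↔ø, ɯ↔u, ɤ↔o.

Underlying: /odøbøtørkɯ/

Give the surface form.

/o/ harmonizes with /ɯ/ ([-round]) → [ɤ]
/ø/ harmonizes with /ɯ/ ([-round]) → [e]
/ø/ harmonizes with /ɯ/ ([-round]) → [e]
/ø/ harmonizes with /ɯ/ ([-round]) → [e]

[ɤdebeterkɯ]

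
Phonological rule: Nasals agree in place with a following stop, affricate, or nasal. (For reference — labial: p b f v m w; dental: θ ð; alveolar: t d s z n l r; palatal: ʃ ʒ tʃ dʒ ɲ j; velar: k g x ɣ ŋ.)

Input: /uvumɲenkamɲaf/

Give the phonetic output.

/m/ before /ɲ/ (palatal) → [ɲ]
/n/ before /k/ (velar) → [ŋ]
/m/ before /ɲ/ (palatal) → [ɲ]

[uvuɲɲeŋkaɲɲaf]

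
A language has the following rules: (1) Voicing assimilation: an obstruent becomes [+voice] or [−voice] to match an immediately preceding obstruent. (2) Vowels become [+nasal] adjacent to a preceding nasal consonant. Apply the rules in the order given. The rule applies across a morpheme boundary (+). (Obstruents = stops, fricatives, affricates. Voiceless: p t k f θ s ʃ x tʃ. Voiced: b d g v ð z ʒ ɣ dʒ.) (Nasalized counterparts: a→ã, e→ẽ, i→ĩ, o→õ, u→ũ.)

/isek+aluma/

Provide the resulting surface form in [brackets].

[isek+alumã]

Rule 1: no segment meets the rule's conditions; no change.
After rule 1: isek+aluma
Rule 2: /a/ after nasal /m/ → [ã]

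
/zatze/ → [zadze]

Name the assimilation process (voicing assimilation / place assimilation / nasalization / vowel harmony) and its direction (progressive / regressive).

/t/→[d].
Each target copies a feature from the following segment, so the direction is regressive.

voicing assimilation, regressive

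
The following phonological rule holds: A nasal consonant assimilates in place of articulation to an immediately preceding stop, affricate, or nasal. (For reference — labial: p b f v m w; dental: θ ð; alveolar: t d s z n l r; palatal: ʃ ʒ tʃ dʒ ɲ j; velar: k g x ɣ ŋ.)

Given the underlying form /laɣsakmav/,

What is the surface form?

[laɣsakŋav]

/m/ after /k/ (velar) → [ŋ]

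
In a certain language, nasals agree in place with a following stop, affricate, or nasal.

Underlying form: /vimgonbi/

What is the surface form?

/m/ before /g/ (velar) → [ŋ]
/n/ before /b/ (labial) → [m]

[viŋgombi]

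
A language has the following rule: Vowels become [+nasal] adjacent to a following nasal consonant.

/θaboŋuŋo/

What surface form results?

[θabõŋũŋo]

/o/ before nasal /ŋ/ → [õ]
/u/ before nasal /ŋ/ → [ũ]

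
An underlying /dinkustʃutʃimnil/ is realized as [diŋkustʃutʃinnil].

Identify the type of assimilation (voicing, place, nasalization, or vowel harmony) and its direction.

place assimilation, regressive

/n/→[ŋ] /m/→[n].
Each target copies a feature from the following segment, so the direction is regressive.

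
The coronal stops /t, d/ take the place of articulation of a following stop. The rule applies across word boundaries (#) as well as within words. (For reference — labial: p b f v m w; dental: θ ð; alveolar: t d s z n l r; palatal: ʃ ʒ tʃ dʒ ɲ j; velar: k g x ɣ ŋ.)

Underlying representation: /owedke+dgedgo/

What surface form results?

[owegke+ggeggo]

/d/ before /k/ (velar) → [g]
/d/ before /g/ (velar) → [g]
/d/ before /g/ (velar) → [g]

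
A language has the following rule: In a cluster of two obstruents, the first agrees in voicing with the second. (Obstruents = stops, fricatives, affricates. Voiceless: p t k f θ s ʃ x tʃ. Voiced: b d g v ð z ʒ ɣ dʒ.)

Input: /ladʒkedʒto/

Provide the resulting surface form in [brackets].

[latʃketʃto]

/dʒ/ before /k/ (voiceless) → [tʃ]
/dʒ/ before /t/ (voiceless) → [tʃ]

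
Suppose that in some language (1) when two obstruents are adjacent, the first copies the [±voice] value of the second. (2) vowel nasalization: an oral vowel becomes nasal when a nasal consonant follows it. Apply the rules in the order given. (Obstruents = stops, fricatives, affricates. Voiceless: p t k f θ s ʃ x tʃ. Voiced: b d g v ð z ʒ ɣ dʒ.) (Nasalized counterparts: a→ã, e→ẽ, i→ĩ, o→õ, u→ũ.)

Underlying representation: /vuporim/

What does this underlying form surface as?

[vuporĩm]

Rule 1: no segment meets the rule's conditions; no change.
After rule 1: vuporim
Rule 2: /i/ before nasal /m/ → [ĩ]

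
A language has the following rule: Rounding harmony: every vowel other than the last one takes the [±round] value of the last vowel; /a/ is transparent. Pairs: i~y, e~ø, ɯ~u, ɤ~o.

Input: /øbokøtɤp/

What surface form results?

[ebɤketɤp]

/ø/ harmonizes with /ɤ/ ([-round]) → [e]
/o/ harmonizes with /ɤ/ ([-round]) → [ɤ]
/ø/ harmonizes with /ɤ/ ([-round]) → [e]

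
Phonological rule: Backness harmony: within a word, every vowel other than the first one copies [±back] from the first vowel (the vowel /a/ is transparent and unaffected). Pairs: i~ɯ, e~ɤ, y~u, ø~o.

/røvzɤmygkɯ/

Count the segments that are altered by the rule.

2

/ɤ/ harmonizes with /ø/ ([-back]) → [e]
/ɯ/ harmonizes with /ø/ ([-back]) → [i]
2 segments change.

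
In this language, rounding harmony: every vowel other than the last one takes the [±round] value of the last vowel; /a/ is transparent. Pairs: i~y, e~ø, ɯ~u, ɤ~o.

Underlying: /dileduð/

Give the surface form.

/i/ harmonizes with /u/ ([+round]) → [y]
/e/ harmonizes with /u/ ([+round]) → [ø]

[dyløduð]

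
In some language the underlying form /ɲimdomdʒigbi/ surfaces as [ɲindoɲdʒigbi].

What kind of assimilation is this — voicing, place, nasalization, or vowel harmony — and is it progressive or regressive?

/m/→[n] /m/→[ɲ].
Each target copies a feature from the following segment, so the direction is regressive.

place assimilation, regressive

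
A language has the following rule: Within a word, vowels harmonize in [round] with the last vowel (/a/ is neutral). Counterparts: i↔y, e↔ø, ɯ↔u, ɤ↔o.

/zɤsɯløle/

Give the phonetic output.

[zɤsɯlele]

/ø/ harmonizes with /e/ ([-round]) → [e]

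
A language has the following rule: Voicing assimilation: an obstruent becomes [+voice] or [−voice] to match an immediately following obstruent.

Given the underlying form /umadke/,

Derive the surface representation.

[umatke]

/d/ before /k/ (voiceless) → [t]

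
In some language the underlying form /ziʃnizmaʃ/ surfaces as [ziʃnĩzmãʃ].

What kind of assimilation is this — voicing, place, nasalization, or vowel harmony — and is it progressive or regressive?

nasalization, progressive

/i/→[ĩ] /a/→[ã].
Each target copies a feature from the preceding segment, so the direction is progressive.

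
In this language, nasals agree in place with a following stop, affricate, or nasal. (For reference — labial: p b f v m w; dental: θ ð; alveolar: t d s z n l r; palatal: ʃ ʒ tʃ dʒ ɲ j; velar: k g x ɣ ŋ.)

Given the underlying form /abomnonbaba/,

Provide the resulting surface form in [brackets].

[abonnombaba]

/m/ before /n/ (alveolar) → [n]
/n/ before /b/ (labial) → [m]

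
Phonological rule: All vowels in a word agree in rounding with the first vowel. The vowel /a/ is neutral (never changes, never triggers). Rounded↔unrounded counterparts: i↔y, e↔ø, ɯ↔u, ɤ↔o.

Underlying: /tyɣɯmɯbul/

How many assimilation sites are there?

2

/ɯ/ harmonizes with /y/ ([+round]) → [u]
/ɯ/ harmonizes with /y/ ([+round]) → [u]
2 segments change.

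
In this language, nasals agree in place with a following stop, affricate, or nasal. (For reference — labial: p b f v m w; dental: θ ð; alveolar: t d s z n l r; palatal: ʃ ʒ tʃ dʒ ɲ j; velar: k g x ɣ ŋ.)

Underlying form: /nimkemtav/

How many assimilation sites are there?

2

/m/ before /k/ (velar) → [ŋ]
/m/ before /t/ (alveolar) → [n]
2 segments change.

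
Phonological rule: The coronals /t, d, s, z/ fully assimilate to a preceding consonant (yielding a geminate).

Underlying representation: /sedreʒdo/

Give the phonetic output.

/d/ after /ʒ/ → [ʒ] (total assimilation)

[sedreʒʒo]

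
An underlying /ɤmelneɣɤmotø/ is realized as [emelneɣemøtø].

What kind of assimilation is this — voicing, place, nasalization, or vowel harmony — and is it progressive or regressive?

/ɤ/→[e] /ɤ/→[e] /o/→[ø].
Vowels agree with the last vowel, so the harmony is regressive.

vowel harmony, regressive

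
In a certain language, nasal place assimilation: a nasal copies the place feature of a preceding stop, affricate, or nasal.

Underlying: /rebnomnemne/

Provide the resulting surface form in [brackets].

/n/ after /b/ (labial) → [m]
/n/ after /m/ (labial) → [m]
/n/ after /m/ (labial) → [m]

[rebmommemme]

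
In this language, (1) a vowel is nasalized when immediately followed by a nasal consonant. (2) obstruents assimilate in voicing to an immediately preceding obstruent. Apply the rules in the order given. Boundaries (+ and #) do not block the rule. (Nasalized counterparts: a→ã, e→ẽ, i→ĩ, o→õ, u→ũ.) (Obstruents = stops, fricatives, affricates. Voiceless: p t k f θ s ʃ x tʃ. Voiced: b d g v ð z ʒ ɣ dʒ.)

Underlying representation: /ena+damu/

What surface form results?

[ẽna+dãmu]

Rule 1: /e/ before nasal /n/ → [ẽ]
Rule 1: /a/ before nasal /m/ → [ã]
After rule 1: ẽna+dãmu
Rule 2: no segment meets the rule's conditions; no change.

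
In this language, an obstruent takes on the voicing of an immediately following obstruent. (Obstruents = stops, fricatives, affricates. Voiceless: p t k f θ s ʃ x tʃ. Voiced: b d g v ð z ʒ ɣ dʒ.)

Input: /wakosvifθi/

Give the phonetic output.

[wakozvifθi]

/s/ before /v/ (voiced) → [z]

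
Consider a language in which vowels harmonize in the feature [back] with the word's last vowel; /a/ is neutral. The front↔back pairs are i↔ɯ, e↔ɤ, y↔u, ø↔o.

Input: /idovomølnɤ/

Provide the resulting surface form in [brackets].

[ɯdovomolnɤ]

/i/ harmonizes with /ɤ/ ([+back]) → [ɯ]
/ø/ harmonizes with /ɤ/ ([+back]) → [o]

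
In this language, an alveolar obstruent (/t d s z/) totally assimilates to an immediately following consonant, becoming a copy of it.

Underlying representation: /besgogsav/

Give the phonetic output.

/s/ before /g/ → [g] (total assimilation)

[beggogsav]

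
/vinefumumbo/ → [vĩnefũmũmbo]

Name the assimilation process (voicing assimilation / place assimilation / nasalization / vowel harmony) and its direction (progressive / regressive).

nasalization, regressive

/i/→[ĩ] /u/→[ũ] /u/→[ũ].
Each target copies a feature from the following segment, so the direction is regressive.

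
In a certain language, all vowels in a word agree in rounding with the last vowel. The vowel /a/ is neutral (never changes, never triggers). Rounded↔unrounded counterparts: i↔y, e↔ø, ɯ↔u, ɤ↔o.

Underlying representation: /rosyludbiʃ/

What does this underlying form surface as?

/o/ harmonizes with /i/ ([-round]) → [ɤ]
/y/ harmonizes with /i/ ([-round]) → [i]
/u/ harmonizes with /i/ ([-round]) → [ɯ]

[rɤsilɯdbiʃ]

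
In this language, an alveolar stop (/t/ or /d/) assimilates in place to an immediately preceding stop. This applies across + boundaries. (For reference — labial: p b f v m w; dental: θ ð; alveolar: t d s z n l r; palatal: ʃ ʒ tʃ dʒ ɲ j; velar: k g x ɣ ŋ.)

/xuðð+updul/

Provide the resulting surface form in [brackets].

[xuðð+upbul]

/d/ after /p/ (labial) → [b]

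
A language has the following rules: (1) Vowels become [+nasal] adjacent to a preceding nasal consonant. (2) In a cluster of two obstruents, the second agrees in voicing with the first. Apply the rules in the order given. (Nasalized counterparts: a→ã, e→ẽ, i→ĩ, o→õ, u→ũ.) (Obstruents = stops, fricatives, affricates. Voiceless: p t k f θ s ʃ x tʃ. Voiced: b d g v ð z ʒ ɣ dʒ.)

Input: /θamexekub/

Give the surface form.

[θamẽxekub]

Rule 1: /e/ after nasal /m/ → [ẽ]
After rule 1: θamẽxekub
Rule 2: no segment meets the rule's conditions; no change.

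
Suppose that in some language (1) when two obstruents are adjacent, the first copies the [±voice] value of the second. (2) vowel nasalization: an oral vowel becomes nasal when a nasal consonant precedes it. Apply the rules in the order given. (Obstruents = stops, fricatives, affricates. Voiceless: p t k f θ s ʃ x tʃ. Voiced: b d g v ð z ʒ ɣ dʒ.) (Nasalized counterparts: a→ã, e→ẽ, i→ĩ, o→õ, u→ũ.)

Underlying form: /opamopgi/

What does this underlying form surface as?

Rule 1: /p/ before /g/ (voiced) → [b]
After rule 1: opamobgi
Rule 2: /o/ after nasal /m/ → [õ]

[opamõbgi]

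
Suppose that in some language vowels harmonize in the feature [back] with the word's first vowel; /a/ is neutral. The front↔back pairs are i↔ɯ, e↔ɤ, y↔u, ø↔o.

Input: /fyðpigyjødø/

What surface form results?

no segment meets the rule's conditions; no change.

[fyðpigyjødø]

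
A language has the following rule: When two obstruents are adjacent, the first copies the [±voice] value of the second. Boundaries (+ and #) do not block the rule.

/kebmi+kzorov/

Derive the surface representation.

[kebmi+gzorov]

/k/ before /z/ (voiced) → [g]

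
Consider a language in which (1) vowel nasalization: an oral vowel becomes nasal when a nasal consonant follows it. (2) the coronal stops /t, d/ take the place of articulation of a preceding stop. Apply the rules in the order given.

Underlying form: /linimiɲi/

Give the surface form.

[lĩnĩmĩɲi]

Rule 1: /i/ before nasal /n/ → [ĩ]
Rule 1: /i/ before nasal /m/ → [ĩ]
Rule 1: /i/ before nasal /ɲ/ → [ĩ]
After rule 1: lĩnĩmĩɲi
Rule 2: no segment meets the rule's conditions; no change.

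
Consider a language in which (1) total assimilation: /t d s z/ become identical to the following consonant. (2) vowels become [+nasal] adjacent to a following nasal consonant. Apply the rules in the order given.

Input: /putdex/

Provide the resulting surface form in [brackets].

[puddex]

Rule 1: /t/ before /d/ → [d] (total assimilation)
After rule 1: puddex
Rule 2: no segment meets the rule's conditions; no change.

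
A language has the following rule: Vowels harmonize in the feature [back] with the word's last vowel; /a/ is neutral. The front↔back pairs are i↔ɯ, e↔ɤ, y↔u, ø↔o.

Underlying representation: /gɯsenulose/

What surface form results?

/ɯ/ harmonizes with /e/ ([-back]) → [i]
/u/ harmonizes with /e/ ([-back]) → [y]
/o/ harmonizes with /e/ ([-back]) → [ø]

[gisenyløse]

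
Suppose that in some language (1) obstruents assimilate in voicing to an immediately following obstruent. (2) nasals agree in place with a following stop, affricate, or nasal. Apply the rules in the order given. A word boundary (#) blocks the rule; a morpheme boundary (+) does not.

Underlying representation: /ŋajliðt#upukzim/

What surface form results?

[ŋajliθt#upugzim]

Rule 1: /ð/ before /t/ (voiceless) → [θ]
Rule 1: /k/ before /z/ (voiced) → [g]
After rule 1: ŋajliθt#upugzim
Rule 2: no segment meets the rule's conditions; no change.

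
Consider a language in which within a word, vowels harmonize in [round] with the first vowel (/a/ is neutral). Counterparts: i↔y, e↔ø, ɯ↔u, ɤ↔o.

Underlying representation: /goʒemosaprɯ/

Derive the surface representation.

/e/ harmonizes with /o/ ([+round]) → [ø]
/ɯ/ harmonizes with /o/ ([+round]) → [u]

[goʒømosapru]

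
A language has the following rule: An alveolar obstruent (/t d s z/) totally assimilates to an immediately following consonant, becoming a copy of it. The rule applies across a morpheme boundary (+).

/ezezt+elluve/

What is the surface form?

[ezett+elluve]

/z/ before /t/ → [t] (total assimilation)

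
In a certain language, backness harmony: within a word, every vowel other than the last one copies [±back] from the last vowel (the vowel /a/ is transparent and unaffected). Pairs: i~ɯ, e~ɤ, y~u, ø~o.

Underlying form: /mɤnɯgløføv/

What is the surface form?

[menigløføv]

/ɤ/ harmonizes with /ø/ ([-back]) → [e]
/ɯ/ harmonizes with /ø/ ([-back]) → [i]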